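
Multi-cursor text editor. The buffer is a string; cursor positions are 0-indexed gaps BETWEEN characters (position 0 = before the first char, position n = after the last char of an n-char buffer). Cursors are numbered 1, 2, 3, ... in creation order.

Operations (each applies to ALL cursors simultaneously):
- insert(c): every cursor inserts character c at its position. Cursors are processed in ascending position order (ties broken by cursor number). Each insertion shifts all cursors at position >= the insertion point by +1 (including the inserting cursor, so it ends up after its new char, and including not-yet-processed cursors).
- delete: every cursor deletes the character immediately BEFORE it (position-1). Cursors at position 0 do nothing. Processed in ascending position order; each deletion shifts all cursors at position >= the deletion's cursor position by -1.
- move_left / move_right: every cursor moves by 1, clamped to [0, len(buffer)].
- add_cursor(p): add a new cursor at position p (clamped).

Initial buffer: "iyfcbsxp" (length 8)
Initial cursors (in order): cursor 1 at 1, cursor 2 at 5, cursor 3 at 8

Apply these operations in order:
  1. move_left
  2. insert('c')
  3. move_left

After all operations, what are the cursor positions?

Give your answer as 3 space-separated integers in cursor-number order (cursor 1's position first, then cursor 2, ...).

After op 1 (move_left): buffer="iyfcbsxp" (len 8), cursors c1@0 c2@4 c3@7, authorship ........
After op 2 (insert('c')): buffer="ciyfccbsxcp" (len 11), cursors c1@1 c2@6 c3@10, authorship 1....2...3.
After op 3 (move_left): buffer="ciyfccbsxcp" (len 11), cursors c1@0 c2@5 c3@9, authorship 1....2...3.

Answer: 0 5 9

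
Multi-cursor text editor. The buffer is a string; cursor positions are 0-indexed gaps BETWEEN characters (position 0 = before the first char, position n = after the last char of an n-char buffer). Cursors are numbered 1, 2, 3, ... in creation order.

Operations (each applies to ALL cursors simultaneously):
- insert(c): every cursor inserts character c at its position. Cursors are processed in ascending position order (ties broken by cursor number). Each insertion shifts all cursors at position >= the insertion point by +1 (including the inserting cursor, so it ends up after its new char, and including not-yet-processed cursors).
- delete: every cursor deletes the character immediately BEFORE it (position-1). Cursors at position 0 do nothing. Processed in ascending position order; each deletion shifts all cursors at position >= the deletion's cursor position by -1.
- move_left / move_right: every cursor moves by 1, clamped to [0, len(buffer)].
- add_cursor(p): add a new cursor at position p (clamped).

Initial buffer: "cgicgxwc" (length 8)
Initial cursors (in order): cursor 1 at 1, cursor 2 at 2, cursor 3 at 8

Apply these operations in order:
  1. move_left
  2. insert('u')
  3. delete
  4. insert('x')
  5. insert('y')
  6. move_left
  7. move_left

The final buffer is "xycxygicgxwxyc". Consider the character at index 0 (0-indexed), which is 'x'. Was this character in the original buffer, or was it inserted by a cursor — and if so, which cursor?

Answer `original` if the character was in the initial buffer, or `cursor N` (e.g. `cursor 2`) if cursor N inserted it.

Answer: cursor 1

Derivation:
After op 1 (move_left): buffer="cgicgxwc" (len 8), cursors c1@0 c2@1 c3@7, authorship ........
After op 2 (insert('u')): buffer="ucugicgxwuc" (len 11), cursors c1@1 c2@3 c3@10, authorship 1.2......3.
After op 3 (delete): buffer="cgicgxwc" (len 8), cursors c1@0 c2@1 c3@7, authorship ........
After op 4 (insert('x')): buffer="xcxgicgxwxc" (len 11), cursors c1@1 c2@3 c3@10, authorship 1.2......3.
After op 5 (insert('y')): buffer="xycxygicgxwxyc" (len 14), cursors c1@2 c2@5 c3@13, authorship 11.22......33.
After op 6 (move_left): buffer="xycxygicgxwxyc" (len 14), cursors c1@1 c2@4 c3@12, authorship 11.22......33.
After op 7 (move_left): buffer="xycxygicgxwxyc" (len 14), cursors c1@0 c2@3 c3@11, authorship 11.22......33.
Authorship (.=original, N=cursor N): 1 1 . 2 2 . . . . . . 3 3 .
Index 0: author = 1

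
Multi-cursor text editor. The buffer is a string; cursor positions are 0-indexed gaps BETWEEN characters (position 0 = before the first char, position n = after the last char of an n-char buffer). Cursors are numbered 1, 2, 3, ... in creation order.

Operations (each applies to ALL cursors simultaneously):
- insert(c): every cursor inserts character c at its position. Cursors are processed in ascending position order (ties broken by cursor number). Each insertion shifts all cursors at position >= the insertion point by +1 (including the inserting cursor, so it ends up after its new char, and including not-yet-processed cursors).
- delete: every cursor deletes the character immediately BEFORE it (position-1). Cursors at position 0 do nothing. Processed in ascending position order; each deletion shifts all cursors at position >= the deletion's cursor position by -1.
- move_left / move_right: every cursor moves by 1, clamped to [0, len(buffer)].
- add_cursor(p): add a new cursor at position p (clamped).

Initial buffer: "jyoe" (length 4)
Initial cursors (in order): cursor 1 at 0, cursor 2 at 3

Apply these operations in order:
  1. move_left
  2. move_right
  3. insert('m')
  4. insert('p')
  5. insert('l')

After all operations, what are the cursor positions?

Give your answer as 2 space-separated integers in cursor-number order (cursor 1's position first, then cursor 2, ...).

After op 1 (move_left): buffer="jyoe" (len 4), cursors c1@0 c2@2, authorship ....
After op 2 (move_right): buffer="jyoe" (len 4), cursors c1@1 c2@3, authorship ....
After op 3 (insert('m')): buffer="jmyome" (len 6), cursors c1@2 c2@5, authorship .1..2.
After op 4 (insert('p')): buffer="jmpyompe" (len 8), cursors c1@3 c2@7, authorship .11..22.
After op 5 (insert('l')): buffer="jmplyomple" (len 10), cursors c1@4 c2@9, authorship .111..222.

Answer: 4 9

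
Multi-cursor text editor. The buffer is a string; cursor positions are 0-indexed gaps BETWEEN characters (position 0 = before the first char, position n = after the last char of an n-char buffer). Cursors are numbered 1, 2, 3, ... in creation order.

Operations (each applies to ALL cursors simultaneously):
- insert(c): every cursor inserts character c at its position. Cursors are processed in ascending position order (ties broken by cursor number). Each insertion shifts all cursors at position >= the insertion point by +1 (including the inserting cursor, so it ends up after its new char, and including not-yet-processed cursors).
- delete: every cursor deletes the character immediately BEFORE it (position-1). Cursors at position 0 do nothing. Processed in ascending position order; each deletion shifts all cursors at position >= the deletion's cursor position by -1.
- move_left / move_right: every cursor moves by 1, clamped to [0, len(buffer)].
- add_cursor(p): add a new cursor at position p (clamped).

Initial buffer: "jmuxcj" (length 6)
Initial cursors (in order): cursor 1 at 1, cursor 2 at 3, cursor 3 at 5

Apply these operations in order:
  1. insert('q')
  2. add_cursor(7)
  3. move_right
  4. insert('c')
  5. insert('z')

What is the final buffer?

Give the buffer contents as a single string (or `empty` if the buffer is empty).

After op 1 (insert('q')): buffer="jqmuqxcqj" (len 9), cursors c1@2 c2@5 c3@8, authorship .1..2..3.
After op 2 (add_cursor(7)): buffer="jqmuqxcqj" (len 9), cursors c1@2 c2@5 c4@7 c3@8, authorship .1..2..3.
After op 3 (move_right): buffer="jqmuqxcqj" (len 9), cursors c1@3 c2@6 c4@8 c3@9, authorship .1..2..3.
After op 4 (insert('c')): buffer="jqmcuqxccqcjc" (len 13), cursors c1@4 c2@8 c4@11 c3@13, authorship .1.1.2.2.34.3
After op 5 (insert('z')): buffer="jqmczuqxczcqczjcz" (len 17), cursors c1@5 c2@10 c4@14 c3@17, authorship .1.11.2.22.344.33

Answer: jqmczuqxczcqczjcz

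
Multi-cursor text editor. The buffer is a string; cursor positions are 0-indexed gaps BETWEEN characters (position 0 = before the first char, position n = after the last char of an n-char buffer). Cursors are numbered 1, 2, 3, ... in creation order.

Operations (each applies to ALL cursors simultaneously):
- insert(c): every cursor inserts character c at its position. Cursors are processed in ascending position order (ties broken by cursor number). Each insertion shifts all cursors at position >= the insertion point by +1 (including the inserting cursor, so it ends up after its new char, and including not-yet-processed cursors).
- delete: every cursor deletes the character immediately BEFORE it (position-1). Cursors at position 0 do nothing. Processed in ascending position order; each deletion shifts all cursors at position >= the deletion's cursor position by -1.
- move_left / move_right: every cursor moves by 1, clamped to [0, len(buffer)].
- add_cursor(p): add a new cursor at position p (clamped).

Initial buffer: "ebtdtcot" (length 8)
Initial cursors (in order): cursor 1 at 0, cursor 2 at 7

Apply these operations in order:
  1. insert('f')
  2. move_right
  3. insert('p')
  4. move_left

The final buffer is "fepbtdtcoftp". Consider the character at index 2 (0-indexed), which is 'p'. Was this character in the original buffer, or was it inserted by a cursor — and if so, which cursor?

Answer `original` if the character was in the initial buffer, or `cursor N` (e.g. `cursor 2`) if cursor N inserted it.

After op 1 (insert('f')): buffer="febtdtcoft" (len 10), cursors c1@1 c2@9, authorship 1.......2.
After op 2 (move_right): buffer="febtdtcoft" (len 10), cursors c1@2 c2@10, authorship 1.......2.
After op 3 (insert('p')): buffer="fepbtdtcoftp" (len 12), cursors c1@3 c2@12, authorship 1.1......2.2
After op 4 (move_left): buffer="fepbtdtcoftp" (len 12), cursors c1@2 c2@11, authorship 1.1......2.2
Authorship (.=original, N=cursor N): 1 . 1 . . . . . . 2 . 2
Index 2: author = 1

Answer: cursor 1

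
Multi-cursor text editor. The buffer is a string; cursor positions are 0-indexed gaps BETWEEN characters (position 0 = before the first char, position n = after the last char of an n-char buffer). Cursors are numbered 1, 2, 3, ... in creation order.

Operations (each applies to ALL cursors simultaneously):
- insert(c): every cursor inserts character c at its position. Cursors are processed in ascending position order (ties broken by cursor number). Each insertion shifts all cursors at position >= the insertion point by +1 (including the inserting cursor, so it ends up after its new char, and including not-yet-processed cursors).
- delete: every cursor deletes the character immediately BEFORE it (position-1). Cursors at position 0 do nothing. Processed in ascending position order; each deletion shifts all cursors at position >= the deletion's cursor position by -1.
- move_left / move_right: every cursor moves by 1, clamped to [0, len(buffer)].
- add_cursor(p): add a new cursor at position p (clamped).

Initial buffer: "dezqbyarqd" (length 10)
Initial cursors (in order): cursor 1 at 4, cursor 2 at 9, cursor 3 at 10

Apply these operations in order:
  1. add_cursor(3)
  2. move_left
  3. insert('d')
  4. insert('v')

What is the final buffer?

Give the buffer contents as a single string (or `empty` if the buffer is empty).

Answer: dedvzdvqbyardvqdvd

Derivation:
After op 1 (add_cursor(3)): buffer="dezqbyarqd" (len 10), cursors c4@3 c1@4 c2@9 c3@10, authorship ..........
After op 2 (move_left): buffer="dezqbyarqd" (len 10), cursors c4@2 c1@3 c2@8 c3@9, authorship ..........
After op 3 (insert('d')): buffer="dedzdqbyardqdd" (len 14), cursors c4@3 c1@5 c2@11 c3@13, authorship ..4.1.....2.3.
After op 4 (insert('v')): buffer="dedvzdvqbyardvqdvd" (len 18), cursors c4@4 c1@7 c2@14 c3@17, authorship ..44.11.....22.33.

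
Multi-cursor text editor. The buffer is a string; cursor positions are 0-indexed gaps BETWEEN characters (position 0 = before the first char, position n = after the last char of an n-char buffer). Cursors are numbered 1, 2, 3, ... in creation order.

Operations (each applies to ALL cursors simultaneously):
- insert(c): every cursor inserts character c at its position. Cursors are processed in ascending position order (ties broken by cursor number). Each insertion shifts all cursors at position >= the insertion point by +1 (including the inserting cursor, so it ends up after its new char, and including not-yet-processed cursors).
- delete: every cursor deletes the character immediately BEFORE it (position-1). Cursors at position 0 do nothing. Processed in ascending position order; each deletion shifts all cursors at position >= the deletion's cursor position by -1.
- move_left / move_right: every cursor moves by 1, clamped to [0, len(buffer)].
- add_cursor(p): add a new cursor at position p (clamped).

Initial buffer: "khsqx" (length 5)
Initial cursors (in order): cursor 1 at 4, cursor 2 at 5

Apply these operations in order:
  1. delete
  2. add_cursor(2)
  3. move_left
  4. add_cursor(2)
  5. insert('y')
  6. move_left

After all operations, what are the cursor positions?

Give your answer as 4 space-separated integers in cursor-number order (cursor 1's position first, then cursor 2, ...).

Answer: 5 5 1 5

Derivation:
After op 1 (delete): buffer="khs" (len 3), cursors c1@3 c2@3, authorship ...
After op 2 (add_cursor(2)): buffer="khs" (len 3), cursors c3@2 c1@3 c2@3, authorship ...
After op 3 (move_left): buffer="khs" (len 3), cursors c3@1 c1@2 c2@2, authorship ...
After op 4 (add_cursor(2)): buffer="khs" (len 3), cursors c3@1 c1@2 c2@2 c4@2, authorship ...
After op 5 (insert('y')): buffer="kyhyyys" (len 7), cursors c3@2 c1@6 c2@6 c4@6, authorship .3.124.
After op 6 (move_left): buffer="kyhyyys" (len 7), cursors c3@1 c1@5 c2@5 c4@5, authorship .3.124.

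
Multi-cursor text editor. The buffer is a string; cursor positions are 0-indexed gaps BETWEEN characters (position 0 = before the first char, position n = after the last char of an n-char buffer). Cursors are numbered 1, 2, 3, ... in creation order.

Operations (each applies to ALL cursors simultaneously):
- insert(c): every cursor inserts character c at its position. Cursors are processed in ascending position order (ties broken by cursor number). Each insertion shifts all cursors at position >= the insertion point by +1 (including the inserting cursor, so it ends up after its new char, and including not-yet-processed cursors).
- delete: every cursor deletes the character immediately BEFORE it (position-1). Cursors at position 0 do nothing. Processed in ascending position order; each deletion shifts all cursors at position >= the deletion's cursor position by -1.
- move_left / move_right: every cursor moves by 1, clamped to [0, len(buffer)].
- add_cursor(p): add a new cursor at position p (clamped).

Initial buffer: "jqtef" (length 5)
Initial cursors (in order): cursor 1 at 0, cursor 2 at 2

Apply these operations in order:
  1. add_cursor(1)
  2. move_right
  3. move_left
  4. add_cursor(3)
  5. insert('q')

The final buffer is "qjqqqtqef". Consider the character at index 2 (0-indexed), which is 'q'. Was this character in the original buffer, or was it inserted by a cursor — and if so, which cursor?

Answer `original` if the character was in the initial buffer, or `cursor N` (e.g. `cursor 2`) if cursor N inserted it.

After op 1 (add_cursor(1)): buffer="jqtef" (len 5), cursors c1@0 c3@1 c2@2, authorship .....
After op 2 (move_right): buffer="jqtef" (len 5), cursors c1@1 c3@2 c2@3, authorship .....
After op 3 (move_left): buffer="jqtef" (len 5), cursors c1@0 c3@1 c2@2, authorship .....
After op 4 (add_cursor(3)): buffer="jqtef" (len 5), cursors c1@0 c3@1 c2@2 c4@3, authorship .....
After op 5 (insert('q')): buffer="qjqqqtqef" (len 9), cursors c1@1 c3@3 c2@5 c4@7, authorship 1.3.2.4..
Authorship (.=original, N=cursor N): 1 . 3 . 2 . 4 . .
Index 2: author = 3

Answer: cursor 3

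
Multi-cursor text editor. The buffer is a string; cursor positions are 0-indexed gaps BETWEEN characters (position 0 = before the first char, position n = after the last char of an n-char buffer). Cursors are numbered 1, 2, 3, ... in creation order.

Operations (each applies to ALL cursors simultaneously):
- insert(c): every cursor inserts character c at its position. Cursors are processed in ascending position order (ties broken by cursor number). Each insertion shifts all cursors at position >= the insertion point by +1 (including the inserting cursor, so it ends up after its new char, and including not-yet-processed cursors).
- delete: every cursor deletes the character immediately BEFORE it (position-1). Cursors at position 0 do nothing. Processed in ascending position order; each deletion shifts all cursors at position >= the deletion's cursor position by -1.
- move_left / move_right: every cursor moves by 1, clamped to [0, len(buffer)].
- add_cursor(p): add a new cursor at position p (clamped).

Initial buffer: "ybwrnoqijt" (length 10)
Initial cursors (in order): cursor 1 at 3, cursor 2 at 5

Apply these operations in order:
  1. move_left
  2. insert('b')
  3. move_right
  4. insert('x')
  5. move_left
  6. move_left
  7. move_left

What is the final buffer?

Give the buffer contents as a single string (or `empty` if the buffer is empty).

Answer: ybbwxrbnxoqijt

Derivation:
After op 1 (move_left): buffer="ybwrnoqijt" (len 10), cursors c1@2 c2@4, authorship ..........
After op 2 (insert('b')): buffer="ybbwrbnoqijt" (len 12), cursors c1@3 c2@6, authorship ..1..2......
After op 3 (move_right): buffer="ybbwrbnoqijt" (len 12), cursors c1@4 c2@7, authorship ..1..2......
After op 4 (insert('x')): buffer="ybbwxrbnxoqijt" (len 14), cursors c1@5 c2@9, authorship ..1.1.2.2.....
After op 5 (move_left): buffer="ybbwxrbnxoqijt" (len 14), cursors c1@4 c2@8, authorship ..1.1.2.2.....
After op 6 (move_left): buffer="ybbwxrbnxoqijt" (len 14), cursors c1@3 c2@7, authorship ..1.1.2.2.....
After op 7 (move_left): buffer="ybbwxrbnxoqijt" (len 14), cursors c1@2 c2@6, authorship ..1.1.2.2.....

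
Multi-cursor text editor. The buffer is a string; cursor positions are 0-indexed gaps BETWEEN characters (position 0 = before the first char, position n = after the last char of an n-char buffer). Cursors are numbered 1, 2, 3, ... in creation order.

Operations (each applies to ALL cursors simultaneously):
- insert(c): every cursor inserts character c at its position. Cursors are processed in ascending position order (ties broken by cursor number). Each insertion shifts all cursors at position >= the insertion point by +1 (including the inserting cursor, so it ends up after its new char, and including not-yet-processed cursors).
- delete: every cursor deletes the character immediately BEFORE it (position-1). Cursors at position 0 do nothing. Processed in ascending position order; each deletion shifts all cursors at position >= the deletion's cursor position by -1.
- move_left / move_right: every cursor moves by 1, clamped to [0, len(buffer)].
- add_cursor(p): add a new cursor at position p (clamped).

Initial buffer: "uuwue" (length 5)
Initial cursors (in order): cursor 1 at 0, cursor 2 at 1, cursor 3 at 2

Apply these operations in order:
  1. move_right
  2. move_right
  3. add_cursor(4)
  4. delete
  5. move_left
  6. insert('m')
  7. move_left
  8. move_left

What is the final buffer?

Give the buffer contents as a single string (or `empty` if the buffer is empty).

Answer: mmmme

Derivation:
After op 1 (move_right): buffer="uuwue" (len 5), cursors c1@1 c2@2 c3@3, authorship .....
After op 2 (move_right): buffer="uuwue" (len 5), cursors c1@2 c2@3 c3@4, authorship .....
After op 3 (add_cursor(4)): buffer="uuwue" (len 5), cursors c1@2 c2@3 c3@4 c4@4, authorship .....
After op 4 (delete): buffer="e" (len 1), cursors c1@0 c2@0 c3@0 c4@0, authorship .
After op 5 (move_left): buffer="e" (len 1), cursors c1@0 c2@0 c3@0 c4@0, authorship .
After op 6 (insert('m')): buffer="mmmme" (len 5), cursors c1@4 c2@4 c3@4 c4@4, authorship 1234.
After op 7 (move_left): buffer="mmmme" (len 5), cursors c1@3 c2@3 c3@3 c4@3, authorship 1234.
After op 8 (move_left): buffer="mmmme" (len 5), cursors c1@2 c2@2 c3@2 c4@2, authorship 1234.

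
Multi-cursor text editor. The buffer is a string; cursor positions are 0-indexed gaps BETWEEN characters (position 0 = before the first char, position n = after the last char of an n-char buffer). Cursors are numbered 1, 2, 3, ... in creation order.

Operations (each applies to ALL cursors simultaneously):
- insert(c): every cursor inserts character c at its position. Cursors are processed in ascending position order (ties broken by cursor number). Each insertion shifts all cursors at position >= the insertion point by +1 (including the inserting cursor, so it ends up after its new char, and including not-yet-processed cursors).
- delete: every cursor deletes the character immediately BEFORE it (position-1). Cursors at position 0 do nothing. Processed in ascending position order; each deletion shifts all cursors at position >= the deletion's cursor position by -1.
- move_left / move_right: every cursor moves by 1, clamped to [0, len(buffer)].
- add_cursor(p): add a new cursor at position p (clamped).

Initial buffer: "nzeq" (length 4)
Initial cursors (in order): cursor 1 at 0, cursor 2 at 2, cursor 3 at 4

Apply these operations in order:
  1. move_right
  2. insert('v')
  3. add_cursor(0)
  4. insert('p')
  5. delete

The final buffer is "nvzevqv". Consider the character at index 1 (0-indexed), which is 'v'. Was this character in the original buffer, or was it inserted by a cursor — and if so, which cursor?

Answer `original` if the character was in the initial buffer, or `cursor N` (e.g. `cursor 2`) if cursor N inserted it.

After op 1 (move_right): buffer="nzeq" (len 4), cursors c1@1 c2@3 c3@4, authorship ....
After op 2 (insert('v')): buffer="nvzevqv" (len 7), cursors c1@2 c2@5 c3@7, authorship .1..2.3
After op 3 (add_cursor(0)): buffer="nvzevqv" (len 7), cursors c4@0 c1@2 c2@5 c3@7, authorship .1..2.3
After op 4 (insert('p')): buffer="pnvpzevpqvp" (len 11), cursors c4@1 c1@4 c2@8 c3@11, authorship 4.11..22.33
After op 5 (delete): buffer="nvzevqv" (len 7), cursors c4@0 c1@2 c2@5 c3@7, authorship .1..2.3
Authorship (.=original, N=cursor N): . 1 . . 2 . 3
Index 1: author = 1

Answer: cursor 1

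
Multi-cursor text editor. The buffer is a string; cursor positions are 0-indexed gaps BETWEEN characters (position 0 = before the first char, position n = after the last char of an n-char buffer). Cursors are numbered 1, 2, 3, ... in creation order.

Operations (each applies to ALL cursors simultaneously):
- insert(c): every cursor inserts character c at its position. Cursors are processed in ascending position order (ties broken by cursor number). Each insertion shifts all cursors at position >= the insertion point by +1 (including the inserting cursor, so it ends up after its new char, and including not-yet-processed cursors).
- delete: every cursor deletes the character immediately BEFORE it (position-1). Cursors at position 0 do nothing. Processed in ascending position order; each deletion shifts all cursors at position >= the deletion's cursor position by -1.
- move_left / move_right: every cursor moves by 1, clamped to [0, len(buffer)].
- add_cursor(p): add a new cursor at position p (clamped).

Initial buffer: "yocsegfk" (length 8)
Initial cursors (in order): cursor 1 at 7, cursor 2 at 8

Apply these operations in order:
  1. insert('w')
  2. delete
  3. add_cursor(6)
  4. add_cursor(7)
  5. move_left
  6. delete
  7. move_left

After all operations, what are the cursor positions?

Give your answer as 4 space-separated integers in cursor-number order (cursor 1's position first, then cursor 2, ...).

Answer: 2 2 2 2

Derivation:
After op 1 (insert('w')): buffer="yocsegfwkw" (len 10), cursors c1@8 c2@10, authorship .......1.2
After op 2 (delete): buffer="yocsegfk" (len 8), cursors c1@7 c2@8, authorship ........
After op 3 (add_cursor(6)): buffer="yocsegfk" (len 8), cursors c3@6 c1@7 c2@8, authorship ........
After op 4 (add_cursor(7)): buffer="yocsegfk" (len 8), cursors c3@6 c1@7 c4@7 c2@8, authorship ........
After op 5 (move_left): buffer="yocsegfk" (len 8), cursors c3@5 c1@6 c4@6 c2@7, authorship ........
After op 6 (delete): buffer="yock" (len 4), cursors c1@3 c2@3 c3@3 c4@3, authorship ....
After op 7 (move_left): buffer="yock" (len 4), cursors c1@2 c2@2 c3@2 c4@2, authorship ....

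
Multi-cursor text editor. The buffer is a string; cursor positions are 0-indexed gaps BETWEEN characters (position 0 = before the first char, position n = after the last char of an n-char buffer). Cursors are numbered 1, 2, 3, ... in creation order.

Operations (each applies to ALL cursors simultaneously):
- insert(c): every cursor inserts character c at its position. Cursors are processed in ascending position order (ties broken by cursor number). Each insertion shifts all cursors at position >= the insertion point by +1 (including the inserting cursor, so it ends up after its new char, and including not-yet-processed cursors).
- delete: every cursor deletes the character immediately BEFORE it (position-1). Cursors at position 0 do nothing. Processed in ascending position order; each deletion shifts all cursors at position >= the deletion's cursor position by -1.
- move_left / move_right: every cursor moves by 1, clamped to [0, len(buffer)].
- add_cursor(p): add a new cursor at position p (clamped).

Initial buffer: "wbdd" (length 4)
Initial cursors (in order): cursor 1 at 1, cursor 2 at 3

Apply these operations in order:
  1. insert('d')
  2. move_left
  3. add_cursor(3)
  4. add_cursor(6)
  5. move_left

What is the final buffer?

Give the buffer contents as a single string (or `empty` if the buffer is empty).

Answer: wdbddd

Derivation:
After op 1 (insert('d')): buffer="wdbddd" (len 6), cursors c1@2 c2@5, authorship .1..2.
After op 2 (move_left): buffer="wdbddd" (len 6), cursors c1@1 c2@4, authorship .1..2.
After op 3 (add_cursor(3)): buffer="wdbddd" (len 6), cursors c1@1 c3@3 c2@4, authorship .1..2.
After op 4 (add_cursor(6)): buffer="wdbddd" (len 6), cursors c1@1 c3@3 c2@4 c4@6, authorship .1..2.
After op 5 (move_left): buffer="wdbddd" (len 6), cursors c1@0 c3@2 c2@3 c4@5, authorship .1..2.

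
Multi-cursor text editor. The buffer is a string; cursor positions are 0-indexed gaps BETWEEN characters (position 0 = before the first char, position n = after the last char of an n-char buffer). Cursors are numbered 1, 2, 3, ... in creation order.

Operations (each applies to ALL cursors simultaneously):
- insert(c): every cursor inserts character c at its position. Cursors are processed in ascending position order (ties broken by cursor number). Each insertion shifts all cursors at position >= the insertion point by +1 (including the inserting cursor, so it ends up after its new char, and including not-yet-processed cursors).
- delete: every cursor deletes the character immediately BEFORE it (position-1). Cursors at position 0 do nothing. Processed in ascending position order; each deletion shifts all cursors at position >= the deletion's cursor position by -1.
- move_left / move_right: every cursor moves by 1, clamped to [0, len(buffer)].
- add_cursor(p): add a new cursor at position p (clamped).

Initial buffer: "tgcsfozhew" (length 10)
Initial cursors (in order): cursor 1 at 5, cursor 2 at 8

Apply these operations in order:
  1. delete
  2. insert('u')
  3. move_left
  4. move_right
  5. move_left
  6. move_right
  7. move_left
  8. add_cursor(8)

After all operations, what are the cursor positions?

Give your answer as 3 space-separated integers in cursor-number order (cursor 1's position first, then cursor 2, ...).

After op 1 (delete): buffer="tgcsozew" (len 8), cursors c1@4 c2@6, authorship ........
After op 2 (insert('u')): buffer="tgcsuozuew" (len 10), cursors c1@5 c2@8, authorship ....1..2..
After op 3 (move_left): buffer="tgcsuozuew" (len 10), cursors c1@4 c2@7, authorship ....1..2..
After op 4 (move_right): buffer="tgcsuozuew" (len 10), cursors c1@5 c2@8, authorship ....1..2..
After op 5 (move_left): buffer="tgcsuozuew" (len 10), cursors c1@4 c2@7, authorship ....1..2..
After op 6 (move_right): buffer="tgcsuozuew" (len 10), cursors c1@5 c2@8, authorship ....1..2..
After op 7 (move_left): buffer="tgcsuozuew" (len 10), cursors c1@4 c2@7, authorship ....1..2..
After op 8 (add_cursor(8)): buffer="tgcsuozuew" (len 10), cursors c1@4 c2@7 c3@8, authorship ....1..2..

Answer: 4 7 8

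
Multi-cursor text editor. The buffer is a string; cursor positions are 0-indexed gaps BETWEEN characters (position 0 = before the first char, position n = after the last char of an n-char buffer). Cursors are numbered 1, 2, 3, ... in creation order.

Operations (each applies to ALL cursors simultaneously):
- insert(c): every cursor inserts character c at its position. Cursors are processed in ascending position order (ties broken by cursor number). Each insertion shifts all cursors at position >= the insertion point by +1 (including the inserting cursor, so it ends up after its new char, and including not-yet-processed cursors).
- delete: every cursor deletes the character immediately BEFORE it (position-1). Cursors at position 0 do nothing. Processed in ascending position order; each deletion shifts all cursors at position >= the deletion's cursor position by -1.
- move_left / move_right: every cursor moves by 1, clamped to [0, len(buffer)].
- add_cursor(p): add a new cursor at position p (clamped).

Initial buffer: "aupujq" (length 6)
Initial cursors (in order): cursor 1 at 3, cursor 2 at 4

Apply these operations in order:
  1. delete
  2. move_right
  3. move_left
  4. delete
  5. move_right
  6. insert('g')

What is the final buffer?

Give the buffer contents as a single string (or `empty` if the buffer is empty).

After op 1 (delete): buffer="aujq" (len 4), cursors c1@2 c2@2, authorship ....
After op 2 (move_right): buffer="aujq" (len 4), cursors c1@3 c2@3, authorship ....
After op 3 (move_left): buffer="aujq" (len 4), cursors c1@2 c2@2, authorship ....
After op 4 (delete): buffer="jq" (len 2), cursors c1@0 c2@0, authorship ..
After op 5 (move_right): buffer="jq" (len 2), cursors c1@1 c2@1, authorship ..
After op 6 (insert('g')): buffer="jggq" (len 4), cursors c1@3 c2@3, authorship .12.

Answer: jggq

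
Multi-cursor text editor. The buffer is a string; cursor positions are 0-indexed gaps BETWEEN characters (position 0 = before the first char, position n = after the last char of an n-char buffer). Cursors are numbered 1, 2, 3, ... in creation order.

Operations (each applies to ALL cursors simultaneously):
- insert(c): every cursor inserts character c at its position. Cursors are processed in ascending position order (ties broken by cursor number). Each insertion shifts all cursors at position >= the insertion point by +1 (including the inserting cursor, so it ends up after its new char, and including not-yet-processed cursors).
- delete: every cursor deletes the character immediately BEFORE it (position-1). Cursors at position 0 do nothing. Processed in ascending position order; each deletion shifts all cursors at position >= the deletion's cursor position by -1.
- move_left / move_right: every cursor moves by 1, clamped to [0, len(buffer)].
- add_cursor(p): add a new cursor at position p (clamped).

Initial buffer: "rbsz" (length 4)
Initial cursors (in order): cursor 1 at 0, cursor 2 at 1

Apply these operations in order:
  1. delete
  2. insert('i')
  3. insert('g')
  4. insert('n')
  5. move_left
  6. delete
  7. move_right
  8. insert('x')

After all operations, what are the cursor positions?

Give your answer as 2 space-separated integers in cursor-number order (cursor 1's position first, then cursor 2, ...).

After op 1 (delete): buffer="bsz" (len 3), cursors c1@0 c2@0, authorship ...
After op 2 (insert('i')): buffer="iibsz" (len 5), cursors c1@2 c2@2, authorship 12...
After op 3 (insert('g')): buffer="iiggbsz" (len 7), cursors c1@4 c2@4, authorship 1212...
After op 4 (insert('n')): buffer="iiggnnbsz" (len 9), cursors c1@6 c2@6, authorship 121212...
After op 5 (move_left): buffer="iiggnnbsz" (len 9), cursors c1@5 c2@5, authorship 121212...
After op 6 (delete): buffer="iignbsz" (len 7), cursors c1@3 c2@3, authorship 1212...
After op 7 (move_right): buffer="iignbsz" (len 7), cursors c1@4 c2@4, authorship 1212...
After op 8 (insert('x')): buffer="iignxxbsz" (len 9), cursors c1@6 c2@6, authorship 121212...

Answer: 6 6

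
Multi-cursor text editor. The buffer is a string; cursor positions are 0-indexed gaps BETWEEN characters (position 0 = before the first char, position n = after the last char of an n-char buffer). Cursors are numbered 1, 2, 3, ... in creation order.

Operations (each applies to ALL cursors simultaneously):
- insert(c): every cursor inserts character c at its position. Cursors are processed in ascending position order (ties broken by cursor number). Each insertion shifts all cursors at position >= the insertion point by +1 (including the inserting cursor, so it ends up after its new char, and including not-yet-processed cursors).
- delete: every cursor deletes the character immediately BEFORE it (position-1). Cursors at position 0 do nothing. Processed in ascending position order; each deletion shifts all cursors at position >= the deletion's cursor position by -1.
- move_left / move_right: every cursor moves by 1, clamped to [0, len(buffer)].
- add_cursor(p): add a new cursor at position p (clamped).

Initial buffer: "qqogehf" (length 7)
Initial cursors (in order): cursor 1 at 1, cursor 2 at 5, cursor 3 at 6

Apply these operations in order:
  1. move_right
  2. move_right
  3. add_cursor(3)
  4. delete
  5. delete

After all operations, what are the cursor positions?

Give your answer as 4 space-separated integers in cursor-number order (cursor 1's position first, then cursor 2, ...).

Answer: 0 0 0 0

Derivation:
After op 1 (move_right): buffer="qqogehf" (len 7), cursors c1@2 c2@6 c3@7, authorship .......
After op 2 (move_right): buffer="qqogehf" (len 7), cursors c1@3 c2@7 c3@7, authorship .......
After op 3 (add_cursor(3)): buffer="qqogehf" (len 7), cursors c1@3 c4@3 c2@7 c3@7, authorship .......
After op 4 (delete): buffer="qge" (len 3), cursors c1@1 c4@1 c2@3 c3@3, authorship ...
After op 5 (delete): buffer="" (len 0), cursors c1@0 c2@0 c3@0 c4@0, authorship 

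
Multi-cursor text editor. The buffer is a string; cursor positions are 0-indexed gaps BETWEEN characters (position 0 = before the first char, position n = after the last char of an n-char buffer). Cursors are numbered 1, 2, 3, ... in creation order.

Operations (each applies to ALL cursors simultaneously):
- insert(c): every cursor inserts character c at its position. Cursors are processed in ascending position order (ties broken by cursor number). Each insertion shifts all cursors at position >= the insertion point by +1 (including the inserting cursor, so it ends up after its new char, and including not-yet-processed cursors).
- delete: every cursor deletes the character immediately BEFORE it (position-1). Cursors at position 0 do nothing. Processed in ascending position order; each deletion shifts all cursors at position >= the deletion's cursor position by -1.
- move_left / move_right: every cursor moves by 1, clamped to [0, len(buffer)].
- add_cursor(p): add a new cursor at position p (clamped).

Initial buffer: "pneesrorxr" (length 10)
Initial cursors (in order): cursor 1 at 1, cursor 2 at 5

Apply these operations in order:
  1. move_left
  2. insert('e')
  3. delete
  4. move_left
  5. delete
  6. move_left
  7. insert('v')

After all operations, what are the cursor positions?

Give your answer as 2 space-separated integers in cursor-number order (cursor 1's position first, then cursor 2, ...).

After op 1 (move_left): buffer="pneesrorxr" (len 10), cursors c1@0 c2@4, authorship ..........
After op 2 (insert('e')): buffer="epneeesrorxr" (len 12), cursors c1@1 c2@6, authorship 1....2......
After op 3 (delete): buffer="pneesrorxr" (len 10), cursors c1@0 c2@4, authorship ..........
After op 4 (move_left): buffer="pneesrorxr" (len 10), cursors c1@0 c2@3, authorship ..........
After op 5 (delete): buffer="pnesrorxr" (len 9), cursors c1@0 c2@2, authorship .........
After op 6 (move_left): buffer="pnesrorxr" (len 9), cursors c1@0 c2@1, authorship .........
After op 7 (insert('v')): buffer="vpvnesrorxr" (len 11), cursors c1@1 c2@3, authorship 1.2........

Answer: 1 3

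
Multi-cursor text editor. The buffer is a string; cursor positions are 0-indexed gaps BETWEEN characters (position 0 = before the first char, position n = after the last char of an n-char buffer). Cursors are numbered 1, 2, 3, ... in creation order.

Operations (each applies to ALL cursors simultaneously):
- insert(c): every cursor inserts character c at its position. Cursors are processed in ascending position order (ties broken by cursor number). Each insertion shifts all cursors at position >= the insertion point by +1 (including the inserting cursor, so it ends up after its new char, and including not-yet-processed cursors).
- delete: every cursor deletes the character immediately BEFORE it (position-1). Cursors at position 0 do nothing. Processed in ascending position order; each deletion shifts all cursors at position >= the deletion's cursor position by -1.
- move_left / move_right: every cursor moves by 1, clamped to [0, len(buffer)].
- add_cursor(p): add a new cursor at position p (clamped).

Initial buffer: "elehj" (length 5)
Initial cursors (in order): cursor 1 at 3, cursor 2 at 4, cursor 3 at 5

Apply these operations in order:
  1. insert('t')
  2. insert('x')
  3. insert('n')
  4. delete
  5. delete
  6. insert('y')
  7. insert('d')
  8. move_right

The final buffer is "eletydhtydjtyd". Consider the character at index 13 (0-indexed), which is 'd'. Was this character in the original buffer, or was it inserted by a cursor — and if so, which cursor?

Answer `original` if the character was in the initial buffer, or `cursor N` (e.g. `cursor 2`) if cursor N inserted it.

Answer: cursor 3

Derivation:
After op 1 (insert('t')): buffer="elethtjt" (len 8), cursors c1@4 c2@6 c3@8, authorship ...1.2.3
After op 2 (insert('x')): buffer="eletxhtxjtx" (len 11), cursors c1@5 c2@8 c3@11, authorship ...11.22.33
After op 3 (insert('n')): buffer="eletxnhtxnjtxn" (len 14), cursors c1@6 c2@10 c3@14, authorship ...111.222.333
After op 4 (delete): buffer="eletxhtxjtx" (len 11), cursors c1@5 c2@8 c3@11, authorship ...11.22.33
After op 5 (delete): buffer="elethtjt" (len 8), cursors c1@4 c2@6 c3@8, authorship ...1.2.3
After op 6 (insert('y')): buffer="eletyhtyjty" (len 11), cursors c1@5 c2@8 c3@11, authorship ...11.22.33
After op 7 (insert('d')): buffer="eletydhtydjtyd" (len 14), cursors c1@6 c2@10 c3@14, authorship ...111.222.333
After op 8 (move_right): buffer="eletydhtydjtyd" (len 14), cursors c1@7 c2@11 c3@14, authorship ...111.222.333
Authorship (.=original, N=cursor N): . . . 1 1 1 . 2 2 2 . 3 3 3
Index 13: author = 3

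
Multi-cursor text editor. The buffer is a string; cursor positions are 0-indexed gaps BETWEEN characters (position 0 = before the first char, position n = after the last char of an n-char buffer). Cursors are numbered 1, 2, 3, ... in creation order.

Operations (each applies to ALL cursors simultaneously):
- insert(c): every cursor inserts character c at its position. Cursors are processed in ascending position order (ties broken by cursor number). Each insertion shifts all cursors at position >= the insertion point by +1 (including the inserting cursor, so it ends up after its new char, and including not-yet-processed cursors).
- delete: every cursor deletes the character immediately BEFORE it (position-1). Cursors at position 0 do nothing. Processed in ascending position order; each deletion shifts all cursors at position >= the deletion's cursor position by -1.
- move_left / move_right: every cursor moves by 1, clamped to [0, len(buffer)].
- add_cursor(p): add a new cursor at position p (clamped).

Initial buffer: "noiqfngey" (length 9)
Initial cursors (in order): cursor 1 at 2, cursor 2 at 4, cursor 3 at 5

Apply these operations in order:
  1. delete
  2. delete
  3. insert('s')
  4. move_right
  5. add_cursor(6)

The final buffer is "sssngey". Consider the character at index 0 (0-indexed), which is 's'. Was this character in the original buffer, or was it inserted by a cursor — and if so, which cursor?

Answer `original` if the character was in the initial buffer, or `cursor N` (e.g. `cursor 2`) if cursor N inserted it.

After op 1 (delete): buffer="ningey" (len 6), cursors c1@1 c2@2 c3@2, authorship ......
After op 2 (delete): buffer="ngey" (len 4), cursors c1@0 c2@0 c3@0, authorship ....
After op 3 (insert('s')): buffer="sssngey" (len 7), cursors c1@3 c2@3 c3@3, authorship 123....
After op 4 (move_right): buffer="sssngey" (len 7), cursors c1@4 c2@4 c3@4, authorship 123....
After op 5 (add_cursor(6)): buffer="sssngey" (len 7), cursors c1@4 c2@4 c3@4 c4@6, authorship 123....
Authorship (.=original, N=cursor N): 1 2 3 . . . .
Index 0: author = 1

Answer: cursor 1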